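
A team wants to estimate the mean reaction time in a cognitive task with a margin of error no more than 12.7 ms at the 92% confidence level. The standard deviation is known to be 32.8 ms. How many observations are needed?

21

For a mean, the margin of error is E = z·σ/√n, so n = (zσ/E)².
At 92% confidence, z = 1.751.
n = (1.751 × 32.8 / 12.7)² = 20.45
Round up: n = 21.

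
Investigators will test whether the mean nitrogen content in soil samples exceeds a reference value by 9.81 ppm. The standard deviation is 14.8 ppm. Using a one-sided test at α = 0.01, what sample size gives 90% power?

30

For a one-sample z-test, n = ((z_α + z_β)·σ/δ)².
z_α = 2.326 (one-sided α = 0.01); z_β = 1.282 (power 90% → β = 0.1).
n = (3.608 × 14.8 / 9.81)² = 29.63
Round up: n = 30.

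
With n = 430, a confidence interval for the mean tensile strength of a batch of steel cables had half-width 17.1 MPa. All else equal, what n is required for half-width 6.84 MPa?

2688

Margin of error scales as 1/√n, so n₂ = n₁·(E₁/E₂)².
n₂ = 430 × (17.1/6.84)² = 430 × 6.25 = 2687.50
Round up: n₂ = 2688.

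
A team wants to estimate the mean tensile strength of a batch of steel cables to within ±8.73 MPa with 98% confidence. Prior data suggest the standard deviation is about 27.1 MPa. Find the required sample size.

For a mean, the margin of error is E = z·σ/√n, so n = (zσ/E)².
At 98% confidence, z = 2.326.
n = (2.326 × 27.1 / 8.73)² = 52.14
Round up: n = 53.

53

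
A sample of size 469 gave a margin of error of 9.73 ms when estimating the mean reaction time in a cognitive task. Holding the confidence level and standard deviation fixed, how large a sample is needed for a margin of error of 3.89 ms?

2935

Margin of error scales as 1/√n, so n₂ = n₁·(E₁/E₂)².
n₂ = 469 × (9.73/3.89)² = 469 × 6.256 = 2934.06
Round up: n₂ = 2935.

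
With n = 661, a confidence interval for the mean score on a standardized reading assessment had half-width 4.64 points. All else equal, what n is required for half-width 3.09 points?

Margin of error scales as 1/√n, so n₂ = n₁·(E₁/E₂)².
n₂ = 661 × (4.64/3.09)² = 661 × 2.255 = 1490.55
Round up: n₂ = 1491.

n = 1491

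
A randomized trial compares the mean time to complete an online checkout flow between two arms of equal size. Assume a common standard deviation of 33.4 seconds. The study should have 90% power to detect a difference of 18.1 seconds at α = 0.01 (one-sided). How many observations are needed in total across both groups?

For two equal groups, n per group = 2·((z_α + z_β)·σ/δ)².
z_α = 2.326; z_β = 1.282 (power 90%).
n = 2 × (3.608 × 33.4 / 18.1)² = 2 × 44.33 = 88.66
Round up: n = 89 per group.
Total across both groups: 2 × 89 = 178.

178 total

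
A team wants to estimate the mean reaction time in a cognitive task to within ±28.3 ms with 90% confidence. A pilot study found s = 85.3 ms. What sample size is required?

25

For a mean, the margin of error is E = z·σ/√n, so n = (zσ/E)².
At 90% confidence, z = 1.645.
n = (1.645 × 85.3 / 28.3)² = 24.58
Round up: n = 25.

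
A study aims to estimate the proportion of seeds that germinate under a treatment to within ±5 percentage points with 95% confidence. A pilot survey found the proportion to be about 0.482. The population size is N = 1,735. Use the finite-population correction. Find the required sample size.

For a proportion with margin E = 0.05 at 95% confidence, z = 1.960.
n = p̂(1−p̂)(z/E)² = 0.482 × 0.518 × (1.960/0.05)² = 383.66 — call this n₀.
Finite-population correction with N = 1,735: n = n₀ / (1 + (n₀−1)/N) = 383.66 / 1.221 = 314.22
Round up: n = 315.

315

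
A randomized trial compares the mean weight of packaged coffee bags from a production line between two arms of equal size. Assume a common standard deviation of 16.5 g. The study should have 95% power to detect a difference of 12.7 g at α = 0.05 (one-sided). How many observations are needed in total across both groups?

For two equal groups, n per group = 2·((z_α + z_β)·σ/δ)².
z_α = 1.645; z_β = 1.645 (power 95%).
n = 2 × (3.290 × 16.5 / 12.7)² = 2 × 18.27 = 36.54
Round up: n = 37 per group.
Total across both groups: 2 × 37 = 74.

74 total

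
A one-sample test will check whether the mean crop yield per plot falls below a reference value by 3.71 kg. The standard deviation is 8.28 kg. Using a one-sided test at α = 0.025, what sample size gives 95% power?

For a one-sample z-test, n = ((z_α + z_β)·σ/δ)².
z_α = 1.960 (one-sided α = 0.025); z_β = 1.645 (power 95% → β = 0.05).
n = (3.605 × 8.28 / 3.71)² = 64.73
Round up: n = 65.

n = 65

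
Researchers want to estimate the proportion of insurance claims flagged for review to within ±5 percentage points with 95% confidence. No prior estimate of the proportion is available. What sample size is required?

385

For a proportion with margin E = 0.05 at 95% confidence, z = 1.960.
With no prior estimate, use p = 0.5, which maximizes p(1−p) at 0.25.
n = 0.25 × (z/E)² = 0.25 × (1.960/0.05)² = 384.16
Round up: n = 385.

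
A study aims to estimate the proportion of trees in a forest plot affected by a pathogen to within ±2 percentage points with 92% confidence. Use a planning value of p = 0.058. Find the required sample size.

419

For a proportion with margin E = 0.02 at 92% confidence, z = 1.751.
n = p̂(1−p̂)(z/E)² = 0.058 × 0.942 × (1.751/0.02)² = 418.79
Round up: n = 419.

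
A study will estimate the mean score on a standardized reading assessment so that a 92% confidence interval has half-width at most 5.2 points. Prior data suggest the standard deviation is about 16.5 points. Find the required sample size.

31

For a mean, the margin of error is E = z·σ/√n, so n = (zσ/E)².
At 92% confidence, z = 1.751.
n = (1.751 × 16.5 / 5.2)² = 30.87
Round up: n = 31.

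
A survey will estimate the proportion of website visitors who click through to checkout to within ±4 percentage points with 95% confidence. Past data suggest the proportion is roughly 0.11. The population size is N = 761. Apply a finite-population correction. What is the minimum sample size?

n = 180

For a proportion with margin E = 0.04 at 95% confidence, z = 1.960.
n = p̂(1−p̂)(z/E)² = 0.11 × 0.89 × (1.960/0.04)² = 235.06 — call this n₀.
Finite-population correction with N = 761: n = n₀ / (1 + (n₀−1)/N) = 235.06 / 1.308 = 179.71
Round up: n = 180.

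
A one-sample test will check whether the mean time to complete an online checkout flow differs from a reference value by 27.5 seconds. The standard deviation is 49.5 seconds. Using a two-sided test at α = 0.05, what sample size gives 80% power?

n = 26

For a one-sample z-test, n = ((z_{α/2} + z_β)·σ/δ)².
z_{α/2} = 1.960 (two-sided α = 0.05); z_β = 0.842 (power 80% → β = 0.2).
n = (2.802 × 49.5 / 27.5)² = 25.44
Round up: n = 26.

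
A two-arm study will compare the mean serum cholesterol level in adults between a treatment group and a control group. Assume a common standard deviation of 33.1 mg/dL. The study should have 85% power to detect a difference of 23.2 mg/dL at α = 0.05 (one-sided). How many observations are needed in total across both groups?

60 total

For two equal groups, n per group = 2·((z_α + z_β)·σ/δ)².
z_α = 1.645; z_β = 1.036 (power 85%).
n = 2 × (2.681 × 33.1 / 23.2)² = 2 × 14.63 = 29.26
Round up: n = 30 per group.
Total across both groups: 2 × 30 = 60.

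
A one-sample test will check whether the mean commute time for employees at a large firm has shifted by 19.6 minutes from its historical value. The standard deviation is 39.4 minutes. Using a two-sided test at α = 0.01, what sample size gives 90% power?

n = 61

For a one-sample z-test, n = ((z_{α/2} + z_β)·σ/δ)².
z_{α/2} = 2.576 (two-sided α = 0.01); z_β = 1.282 (power 90% → β = 0.1).
n = (3.858 × 39.4 / 19.6)² = 60.15
Round up: n = 61.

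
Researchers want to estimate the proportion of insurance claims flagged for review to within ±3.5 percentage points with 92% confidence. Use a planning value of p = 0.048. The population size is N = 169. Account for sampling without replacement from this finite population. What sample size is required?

For a proportion with margin E = 0.035 at 92% confidence, z = 1.751.
n = p̂(1−p̂)(z/E)² = 0.048 × 0.952 × (1.751/0.035)² = 114.37 — call this n₀.
Finite-population correction with N = 169: n = n₀ / (1 + (n₀−1)/N) = 114.37 / 1.671 = 68.44
Round up: n = 69.

n = 69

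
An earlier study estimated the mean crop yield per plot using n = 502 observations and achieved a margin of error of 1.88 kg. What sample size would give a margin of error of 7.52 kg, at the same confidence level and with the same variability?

Margin of error scales as 1/√n, so n₂ = n₁·(E₁/E₂)².
n₂ = 502 × (1.88/7.52)² = 502 × 0.0625 = 31.38
Round up: n₂ = 32.

32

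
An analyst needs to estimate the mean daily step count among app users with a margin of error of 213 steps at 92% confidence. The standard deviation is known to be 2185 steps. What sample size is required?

323

For a mean, the margin of error is E = z·σ/√n, so n = (zσ/E)².
At 92% confidence, z = 1.751.
n = (1.751 × 2185 / 213)² = 322.64
Round up: n = 323.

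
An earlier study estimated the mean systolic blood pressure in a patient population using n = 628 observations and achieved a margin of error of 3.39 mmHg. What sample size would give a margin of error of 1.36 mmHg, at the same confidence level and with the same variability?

n = 3902

Margin of error scales as 1/√n, so n₂ = n₁·(E₁/E₂)².
n₂ = 628 × (3.39/1.36)² = 628 × 6.213 = 3901.76
Round up: n₂ = 3902.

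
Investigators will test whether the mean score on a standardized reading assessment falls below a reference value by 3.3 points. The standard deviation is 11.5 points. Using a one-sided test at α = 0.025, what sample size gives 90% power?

For a one-sample z-test, n = ((z_α + z_β)·σ/δ)².
z_α = 1.960 (one-sided α = 0.025); z_β = 1.282 (power 90% → β = 0.1).
n = (3.242 × 11.5 / 3.3)² = 127.64
Round up: n = 128.

128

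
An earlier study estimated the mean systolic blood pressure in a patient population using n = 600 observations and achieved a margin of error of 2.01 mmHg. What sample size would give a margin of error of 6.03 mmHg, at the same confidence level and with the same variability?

Margin of error scales as 1/√n, so n₂ = n₁·(E₁/E₂)².
n₂ = 600 × (2.01/6.03)² = 600 × 0.1111 = 66.66
Round up: n₂ = 67.

n = 67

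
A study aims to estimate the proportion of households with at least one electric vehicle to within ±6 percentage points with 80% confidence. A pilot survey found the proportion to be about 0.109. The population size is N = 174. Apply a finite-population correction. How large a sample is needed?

36

For a proportion with margin E = 0.06 at 80% confidence, z = 1.282.
n = p̂(1−p̂)(z/E)² = 0.109 × 0.891 × (1.282/0.06)² = 44.34 — call this n₀.
Finite-population correction with N = 174: n = n₀ / (1 + (n₀−1)/N) = 44.34 / 1.249 = 35.50
Round up: n = 36.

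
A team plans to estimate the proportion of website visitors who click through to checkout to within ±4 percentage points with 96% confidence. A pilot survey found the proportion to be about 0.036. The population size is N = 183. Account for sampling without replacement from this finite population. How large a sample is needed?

62

For a proportion with margin E = 0.04 at 96% confidence, z = 2.054.
n = p̂(1−p̂)(z/E)² = 0.036 × 0.964 × (2.054/0.04)² = 91.51 — call this n₀.
Finite-population correction with N = 183: n = n₀ / (1 + (n₀−1)/N) = 91.51 / 1.495 = 61.21
Round up: n = 62.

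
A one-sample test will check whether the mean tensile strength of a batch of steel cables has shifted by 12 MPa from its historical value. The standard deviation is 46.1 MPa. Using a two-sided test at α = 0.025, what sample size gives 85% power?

n = 159

For a one-sample z-test, n = ((z_{α/2} + z_β)·σ/δ)².
z_{α/2} = 2.241 (two-sided α = 0.025); z_β = 1.036 (power 85% → β = 0.15).
n = (3.277 × 46.1 / 12)² = 158.49
Round up: n = 159.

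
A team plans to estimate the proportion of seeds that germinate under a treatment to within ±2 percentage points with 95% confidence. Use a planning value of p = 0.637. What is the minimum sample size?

n = 2221

For a proportion with margin E = 0.02 at 95% confidence, z = 1.960.
n = p̂(1−p̂)(z/E)² = 0.637 × 0.363 × (1.960/0.02)² = 2220.74
Round up: n = 2221.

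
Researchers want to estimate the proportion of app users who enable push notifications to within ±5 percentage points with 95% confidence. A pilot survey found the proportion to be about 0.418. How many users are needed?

374

For a proportion with margin E = 0.05 at 95% confidence, z = 1.960.
n = p̂(1−p̂)(z/E)² = 0.418 × 0.582 × (1.960/0.05)² = 373.83
Round up: n = 374.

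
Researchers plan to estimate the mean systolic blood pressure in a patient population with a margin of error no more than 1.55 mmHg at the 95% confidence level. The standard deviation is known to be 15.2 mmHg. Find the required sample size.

370

For a mean, the margin of error is E = z·σ/√n, so n = (zσ/E)².
At 95% confidence, z = 1.960.
n = (1.960 × 15.2 / 1.55)² = 369.43
Round up: n = 370.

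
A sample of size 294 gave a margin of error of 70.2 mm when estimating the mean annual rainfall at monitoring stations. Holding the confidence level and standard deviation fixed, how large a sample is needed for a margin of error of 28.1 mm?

Margin of error scales as 1/√n, so n₂ = n₁·(E₁/E₂)².
n₂ = 294 × (70.2/28.1)² = 294 × 6.241 = 1834.85
Round up: n₂ = 1835.

1835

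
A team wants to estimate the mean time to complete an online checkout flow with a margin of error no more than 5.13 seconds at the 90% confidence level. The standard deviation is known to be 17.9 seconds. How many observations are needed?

33

For a mean, the margin of error is E = z·σ/√n, so n = (zσ/E)².
At 90% confidence, z = 1.645.
n = (1.645 × 17.9 / 5.13)² = 32.95
Round up: n = 33.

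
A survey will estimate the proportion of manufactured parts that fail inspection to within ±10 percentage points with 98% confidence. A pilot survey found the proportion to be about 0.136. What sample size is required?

64

For a proportion with margin E = 0.1 at 98% confidence, z = 2.326.
n = p̂(1−p̂)(z/E)² = 0.136 × 0.864 × (2.326/0.1)² = 63.57
Round up: n = 64.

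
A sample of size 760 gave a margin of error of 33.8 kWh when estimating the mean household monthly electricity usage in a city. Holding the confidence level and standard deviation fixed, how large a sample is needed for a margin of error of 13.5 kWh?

Margin of error scales as 1/√n, so n₂ = n₁·(E₁/E₂)².
n₂ = 760 × (33.8/13.5)² = 760 × 6.269 = 4764.44
Round up: n₂ = 4765.

4765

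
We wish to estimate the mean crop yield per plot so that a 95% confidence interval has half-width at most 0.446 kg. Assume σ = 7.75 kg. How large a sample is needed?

n = 1160

For a mean, the margin of error is E = z·σ/√n, so n = (zσ/E)².
At 95% confidence, z = 1.960.
n = (1.960 × 7.75 / 0.446)² = 1159.97
Round up: n = 1160.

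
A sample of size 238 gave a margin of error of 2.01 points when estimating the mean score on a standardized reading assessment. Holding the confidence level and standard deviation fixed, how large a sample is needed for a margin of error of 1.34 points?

n = 536

Margin of error scales as 1/√n, so n₂ = n₁·(E₁/E₂)².
n₂ = 238 × (2.01/1.34)² = 238 × 2.25 = 535.50
Round up: n₂ = 536.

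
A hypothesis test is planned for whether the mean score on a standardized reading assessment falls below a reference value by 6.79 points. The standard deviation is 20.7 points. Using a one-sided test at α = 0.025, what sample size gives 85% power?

n = 84

For a one-sample z-test, n = ((z_α + z_β)·σ/δ)².
z_α = 1.960 (one-sided α = 0.025); z_β = 1.036 (power 85% → β = 0.15).
n = (2.996 × 20.7 / 6.79)² = 83.42
Round up: n = 84.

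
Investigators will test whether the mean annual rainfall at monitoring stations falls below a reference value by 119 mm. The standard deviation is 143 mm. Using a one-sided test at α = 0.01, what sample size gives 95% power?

For a one-sample z-test, n = ((z_α + z_β)·σ/δ)².
z_α = 2.326 (one-sided α = 0.01); z_β = 1.645 (power 95% → β = 0.05).
n = (3.971 × 143 / 119)² = 22.77
Round up: n = 23.

n = 23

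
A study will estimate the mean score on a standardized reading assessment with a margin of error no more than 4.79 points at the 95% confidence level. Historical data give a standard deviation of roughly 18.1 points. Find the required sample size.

55

For a mean, the margin of error is E = z·σ/√n, so n = (zσ/E)².
At 95% confidence, z = 1.960.
n = (1.960 × 18.1 / 4.79)² = 54.85
Round up: n = 55.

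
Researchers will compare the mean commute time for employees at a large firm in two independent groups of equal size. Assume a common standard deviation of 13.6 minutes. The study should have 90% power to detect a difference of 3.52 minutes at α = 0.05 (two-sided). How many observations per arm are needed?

For two equal groups, n per group = 2·((z_{α/2} + z_β)·σ/δ)².
z_{α/2} = 1.960; z_β = 1.282 (power 90%).
n = 2 × (3.242 × 13.6 / 3.52)² = 2 × 156.90 = 313.80
Round up: n = 314 per group.

314 per group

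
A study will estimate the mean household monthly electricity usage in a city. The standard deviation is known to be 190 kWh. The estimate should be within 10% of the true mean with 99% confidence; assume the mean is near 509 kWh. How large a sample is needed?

93

For a mean, the margin of error is E = z·σ/√n, so n = (zσ/E)².
At 99% confidence, z = 2.576.
E = 10% of 509 = 50.9 kWh.
n = (2.576 × 190 / 50.9)² = 92.46
Round up: n = 93.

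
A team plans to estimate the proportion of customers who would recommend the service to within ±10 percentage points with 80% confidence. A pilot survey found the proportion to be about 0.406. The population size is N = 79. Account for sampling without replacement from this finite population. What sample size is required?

For a proportion with margin E = 0.1 at 80% confidence, z = 1.282.
n = p̂(1−p̂)(z/E)² = 0.406 × 0.594 × (1.282/0.1)² = 39.64 — call this n₀.
Finite-population correction with N = 79: n = n₀ / (1 + (n₀−1)/N) = 39.64 / 1.489 = 26.62
Round up: n = 27.

n = 27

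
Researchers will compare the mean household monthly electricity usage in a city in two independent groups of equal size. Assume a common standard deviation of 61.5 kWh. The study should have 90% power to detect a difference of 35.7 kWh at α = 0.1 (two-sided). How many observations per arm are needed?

51 per group

For two equal groups, n per group = 2·((z_{α/2} + z_β)·σ/δ)².
z_{α/2} = 1.645; z_β = 1.282 (power 90%).
n = 2 × (2.927 × 61.5 / 35.7)² = 2 × 25.42 = 50.84
Round up: n = 51 per group.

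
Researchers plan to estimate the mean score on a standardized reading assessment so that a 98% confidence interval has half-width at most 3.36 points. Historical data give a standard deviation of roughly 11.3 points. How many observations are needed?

For a mean, the margin of error is E = z·σ/√n, so n = (zσ/E)².
At 98% confidence, z = 2.326.
n = (2.326 × 11.3 / 3.36)² = 61.19
Round up: n = 62.

62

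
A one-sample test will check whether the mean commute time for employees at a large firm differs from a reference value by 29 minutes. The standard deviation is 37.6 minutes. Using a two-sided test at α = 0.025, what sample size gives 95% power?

26

For a one-sample z-test, n = ((z_{α/2} + z_β)·σ/δ)².
z_{α/2} = 2.241 (two-sided α = 0.025); z_β = 1.645 (power 95% → β = 0.05).
n = (3.886 × 37.6 / 29)² = 25.39
Round up: n = 26.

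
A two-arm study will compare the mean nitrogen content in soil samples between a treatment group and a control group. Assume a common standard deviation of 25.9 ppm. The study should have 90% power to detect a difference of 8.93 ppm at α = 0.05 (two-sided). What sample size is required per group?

177 per group

For two equal groups, n per group = 2·((z_{α/2} + z_β)·σ/δ)².
z_{α/2} = 1.960; z_β = 1.282 (power 90%).
n = 2 × (3.242 × 25.9 / 8.93)² = 2 × 88.41 = 176.82
Round up: n = 177 per group.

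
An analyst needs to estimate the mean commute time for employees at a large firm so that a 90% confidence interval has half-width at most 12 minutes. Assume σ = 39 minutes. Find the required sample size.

For a mean, the margin of error is E = z·σ/√n, so n = (zσ/E)².
At 90% confidence, z = 1.645.
n = (1.645 × 39 / 12)² = 28.58
Round up: n = 29.

29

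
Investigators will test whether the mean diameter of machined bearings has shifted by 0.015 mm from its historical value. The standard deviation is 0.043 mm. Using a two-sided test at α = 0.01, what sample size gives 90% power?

123

For a one-sample z-test, n = ((z_{α/2} + z_β)·σ/δ)².
z_{α/2} = 2.576 (two-sided α = 0.01); z_β = 1.282 (power 90% → β = 0.1).
n = (3.858 × 0.043 / 0.015)² = 122.31
Round up: n = 123.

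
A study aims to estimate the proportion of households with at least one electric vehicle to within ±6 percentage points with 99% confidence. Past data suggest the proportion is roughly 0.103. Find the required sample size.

171

For a proportion with margin E = 0.06 at 99% confidence, z = 2.576.
n = p̂(1−p̂)(z/E)² = 0.103 × 0.897 × (2.576/0.06)² = 170.30
Round up: n = 171.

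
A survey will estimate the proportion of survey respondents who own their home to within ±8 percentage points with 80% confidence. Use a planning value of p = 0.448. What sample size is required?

For a proportion with margin E = 0.08 at 80% confidence, z = 1.282.
n = p̂(1−p̂)(z/E)² = 0.448 × 0.552 × (1.282/0.08)² = 63.51
Round up: n = 64.

n = 64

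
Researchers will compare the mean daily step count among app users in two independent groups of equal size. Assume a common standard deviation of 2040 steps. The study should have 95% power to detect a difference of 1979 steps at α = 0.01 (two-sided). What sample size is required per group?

38 per group

For two equal groups, n per group = 2·((z_{α/2} + z_β)·σ/δ)².
z_{α/2} = 2.576; z_β = 1.645 (power 95%).
n = 2 × (4.221 × 2040 / 1979)² = 2 × 18.93 = 37.86
Round up: n = 38 per group.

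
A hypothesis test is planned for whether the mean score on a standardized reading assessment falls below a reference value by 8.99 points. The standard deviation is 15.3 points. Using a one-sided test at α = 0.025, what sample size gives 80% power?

23

For a one-sample z-test, n = ((z_α + z_β)·σ/δ)².
z_α = 1.960 (one-sided α = 0.025); z_β = 0.842 (power 80% → β = 0.2).
n = (2.802 × 15.3 / 8.99)² = 22.74
Round up: n = 23.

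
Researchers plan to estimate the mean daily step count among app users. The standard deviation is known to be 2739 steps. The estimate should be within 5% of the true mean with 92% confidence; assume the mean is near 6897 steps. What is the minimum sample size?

For a mean, the margin of error is E = z·σ/√n, so n = (zσ/E)².
At 92% confidence, z = 1.751.
E = 5% of 6897 = 344.9 steps.
n = (1.751 × 2739 / 344.9)² = 193.42
Round up: n = 194.

n = 194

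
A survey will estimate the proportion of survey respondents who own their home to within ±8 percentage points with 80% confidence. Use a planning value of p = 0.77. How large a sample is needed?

46

For a proportion with margin E = 0.08 at 80% confidence, z = 1.282.
n = p̂(1−p̂)(z/E)² = 0.77 × 0.23 × (1.282/0.08)² = 45.48
Round up: n = 46.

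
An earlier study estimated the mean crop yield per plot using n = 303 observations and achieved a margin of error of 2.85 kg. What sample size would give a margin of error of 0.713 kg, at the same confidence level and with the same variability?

Margin of error scales as 1/√n, so n₂ = n₁·(E₁/E₂)².
n₂ = 303 × (2.85/0.713)² = 303 × 15.98 = 4841.94
Round up: n₂ = 4842.

n = 4842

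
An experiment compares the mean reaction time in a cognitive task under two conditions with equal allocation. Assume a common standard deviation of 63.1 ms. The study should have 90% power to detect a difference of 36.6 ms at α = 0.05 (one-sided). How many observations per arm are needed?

For two equal groups, n per group = 2·((z_α + z_β)·σ/δ)².
z_α = 1.645; z_β = 1.282 (power 90%).
n = 2 × (2.927 × 63.1 / 36.6)² = 2 × 25.46 = 50.92
Round up: n = 51 per group.

51 per group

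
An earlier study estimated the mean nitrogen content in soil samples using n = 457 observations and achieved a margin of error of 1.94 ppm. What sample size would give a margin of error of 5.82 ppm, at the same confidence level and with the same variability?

51

Margin of error scales as 1/√n, so n₂ = n₁·(E₁/E₂)².
n₂ = 457 × (1.94/5.82)² = 457 × 0.1111 = 50.77
Round up: n₂ = 51.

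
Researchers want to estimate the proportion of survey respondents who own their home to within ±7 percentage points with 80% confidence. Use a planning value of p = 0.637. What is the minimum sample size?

For a proportion with margin E = 0.07 at 80% confidence, z = 1.282.
n = p̂(1−p̂)(z/E)² = 0.637 × 0.363 × (1.282/0.07)² = 77.56
Round up: n = 78.

n = 78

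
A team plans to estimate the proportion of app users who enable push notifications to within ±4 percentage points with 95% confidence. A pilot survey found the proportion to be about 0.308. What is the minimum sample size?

512

For a proportion with margin E = 0.04 at 95% confidence, z = 1.960.
n = p̂(1−p̂)(z/E)² = 0.308 × 0.692 × (1.960/0.04)² = 511.74
Round up: n = 512.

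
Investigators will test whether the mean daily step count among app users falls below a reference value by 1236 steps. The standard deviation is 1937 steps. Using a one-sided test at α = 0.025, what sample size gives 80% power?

For a one-sample z-test, n = ((z_α + z_β)·σ/δ)².
z_α = 1.960 (one-sided α = 0.025); z_β = 0.842 (power 80% → β = 0.2).
n = (2.802 × 1937 / 1236)² = 19.28
Round up: n = 20.

20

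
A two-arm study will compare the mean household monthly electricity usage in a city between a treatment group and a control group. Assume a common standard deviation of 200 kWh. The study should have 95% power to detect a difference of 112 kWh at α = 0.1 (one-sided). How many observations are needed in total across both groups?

110 total

For two equal groups, n per group = 2·((z_α + z_β)·σ/δ)².
z_α = 1.282; z_β = 1.645 (power 95%).
n = 2 × (2.927 × 200 / 112)² = 2 × 27.32 = 54.64
Round up: n = 55 per group.
Total across both groups: 2 × 55 = 110.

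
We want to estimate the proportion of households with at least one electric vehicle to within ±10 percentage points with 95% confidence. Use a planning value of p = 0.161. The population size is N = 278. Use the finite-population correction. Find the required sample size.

For a proportion with margin E = 0.1 at 95% confidence, z = 1.960.
n = p̂(1−p̂)(z/E)² = 0.161 × 0.839 × (1.960/0.1)² = 51.89 — call this n₀.
Finite-population correction with N = 278: n = n₀ / (1 + (n₀−1)/N) = 51.89 / 1.183 = 43.86
Round up: n = 44.

44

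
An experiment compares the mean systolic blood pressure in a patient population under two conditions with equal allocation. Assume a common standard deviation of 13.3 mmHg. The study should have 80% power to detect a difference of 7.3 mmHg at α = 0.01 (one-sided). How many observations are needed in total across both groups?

For two equal groups, n per group = 2·((z_α + z_β)·σ/δ)².
z_α = 2.326; z_β = 0.842 (power 80%).
n = 2 × (3.168 × 13.3 / 7.3)² = 2 × 33.31 = 66.62
Round up: n = 67 per group.
Total across both groups: 2 × 67 = 134.

134 total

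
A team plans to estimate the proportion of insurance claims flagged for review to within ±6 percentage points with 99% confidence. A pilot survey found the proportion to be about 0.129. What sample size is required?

For a proportion with margin E = 0.06 at 99% confidence, z = 2.576.
n = p̂(1−p̂)(z/E)² = 0.129 × 0.871 × (2.576/0.06)² = 207.11
Round up: n = 208.

208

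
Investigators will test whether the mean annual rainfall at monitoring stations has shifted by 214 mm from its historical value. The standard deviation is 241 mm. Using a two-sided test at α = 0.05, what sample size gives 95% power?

17

For a one-sample z-test, n = ((z_{α/2} + z_β)·σ/δ)².
z_{α/2} = 1.960 (two-sided α = 0.05); z_β = 1.645 (power 95% → β = 0.05).
n = (3.605 × 241 / 214)² = 16.48
Round up: n = 17.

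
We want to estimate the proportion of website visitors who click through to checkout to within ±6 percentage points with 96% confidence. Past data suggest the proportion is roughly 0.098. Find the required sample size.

For a proportion with margin E = 0.06 at 96% confidence, z = 2.054.
n = p̂(1−p̂)(z/E)² = 0.098 × 0.902 × (2.054/0.06)² = 103.59
Round up: n = 104.

104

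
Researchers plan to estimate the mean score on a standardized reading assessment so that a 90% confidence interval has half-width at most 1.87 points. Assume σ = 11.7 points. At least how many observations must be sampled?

106

For a mean, the margin of error is E = z·σ/√n, so n = (zσ/E)².
At 90% confidence, z = 1.645.
n = (1.645 × 11.7 / 1.87)² = 105.93
Round up: n = 106.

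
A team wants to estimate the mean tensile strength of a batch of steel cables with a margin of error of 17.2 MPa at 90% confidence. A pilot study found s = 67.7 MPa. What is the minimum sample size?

42

For a mean, the margin of error is E = z·σ/√n, so n = (zσ/E)².
At 90% confidence, z = 1.645.
n = (1.645 × 67.7 / 17.2)² = 41.92
Round up: n = 42.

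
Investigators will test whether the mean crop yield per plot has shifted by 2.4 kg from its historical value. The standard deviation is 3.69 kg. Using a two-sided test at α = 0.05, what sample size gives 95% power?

For a one-sample z-test, n = ((z_{α/2} + z_β)·σ/δ)².
z_{α/2} = 1.960 (two-sided α = 0.05); z_β = 1.645 (power 95% → β = 0.05).
n = (3.605 × 3.69 / 2.4)² = 30.72
Round up: n = 31.

31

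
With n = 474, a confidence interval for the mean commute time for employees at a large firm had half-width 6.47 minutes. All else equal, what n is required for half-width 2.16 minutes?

Margin of error scales as 1/√n, so n₂ = n₁·(E₁/E₂)².
n₂ = 474 × (6.47/2.16)² = 474 × 8.972 = 4252.73
Round up: n₂ = 4253.

4253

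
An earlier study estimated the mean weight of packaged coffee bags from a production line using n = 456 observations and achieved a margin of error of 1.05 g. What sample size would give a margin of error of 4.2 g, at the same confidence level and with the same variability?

n = 29

Margin of error scales as 1/√n, so n₂ = n₁·(E₁/E₂)².
n₂ = 456 × (1.05/4.2)² = 456 × 0.0625 = 28.50
Round up: n₂ = 29.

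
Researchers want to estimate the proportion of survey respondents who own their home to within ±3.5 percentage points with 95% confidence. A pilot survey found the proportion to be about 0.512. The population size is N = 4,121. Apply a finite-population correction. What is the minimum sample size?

659

For a proportion with margin E = 0.035 at 95% confidence, z = 1.960.
n = p̂(1−p̂)(z/E)² = 0.512 × 0.488 × (1.960/0.035)² = 783.55 — call this n₀.
Finite-population correction with N = 4,121: n = n₀ / (1 + (n₀−1)/N) = 783.55 / 1.19 = 658.45
Round up: n = 659.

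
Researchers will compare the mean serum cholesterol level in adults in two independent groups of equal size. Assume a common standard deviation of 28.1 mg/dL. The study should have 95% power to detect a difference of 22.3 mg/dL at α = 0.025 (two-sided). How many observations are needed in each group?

48 per group

For two equal groups, n per group = 2·((z_{α/2} + z_β)·σ/δ)².
z_{α/2} = 2.241; z_β = 1.645 (power 95%).
n = 2 × (3.886 × 28.1 / 22.3)² = 2 × 23.98 = 47.96
Round up: n = 48 per group.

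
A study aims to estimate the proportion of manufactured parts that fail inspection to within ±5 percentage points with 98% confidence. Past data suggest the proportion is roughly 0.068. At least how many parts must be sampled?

n = 138

For a proportion with margin E = 0.05 at 98% confidence, z = 2.326.
n = p̂(1−p̂)(z/E)² = 0.068 × 0.932 × (2.326/0.05)² = 137.15
Round up: n = 138.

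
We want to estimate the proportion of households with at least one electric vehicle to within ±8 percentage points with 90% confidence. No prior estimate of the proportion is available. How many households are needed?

For a proportion with margin E = 0.08 at 90% confidence, z = 1.645.
With no prior estimate, use p = 0.5, which maximizes p(1−p) at 0.25.
n = 0.25 × (z/E)² = 0.25 × (1.645/0.08)² = 105.70
Round up: n = 106.

106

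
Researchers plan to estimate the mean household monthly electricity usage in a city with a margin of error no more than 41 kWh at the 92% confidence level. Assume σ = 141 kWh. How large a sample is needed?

For a mean, the margin of error is E = z·σ/√n, so n = (zσ/E)².
At 92% confidence, z = 1.751.
n = (1.751 × 141 / 41)² = 36.26
Round up: n = 37.

n = 37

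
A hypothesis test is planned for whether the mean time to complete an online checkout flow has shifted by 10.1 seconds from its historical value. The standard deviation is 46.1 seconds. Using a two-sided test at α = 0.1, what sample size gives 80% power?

For a one-sample z-test, n = ((z_{α/2} + z_β)·σ/δ)².
z_{α/2} = 1.645 (two-sided α = 0.1); z_β = 0.842 (power 80% → β = 0.2).
n = (2.487 × 46.1 / 10.1)² = 128.86
Round up: n = 129.

129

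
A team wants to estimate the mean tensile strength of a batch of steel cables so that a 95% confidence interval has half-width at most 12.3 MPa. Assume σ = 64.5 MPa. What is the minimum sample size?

106

For a mean, the margin of error is E = z·σ/√n, so n = (zσ/E)².
At 95% confidence, z = 1.960.
n = (1.960 × 64.5 / 12.3)² = 105.64
Round up: n = 106.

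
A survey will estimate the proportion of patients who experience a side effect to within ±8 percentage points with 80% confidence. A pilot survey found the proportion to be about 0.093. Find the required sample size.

For a proportion with margin E = 0.08 at 80% confidence, z = 1.282.
n = p̂(1−p̂)(z/E)² = 0.093 × 0.907 × (1.282/0.08)² = 21.66
Round up: n = 22.

22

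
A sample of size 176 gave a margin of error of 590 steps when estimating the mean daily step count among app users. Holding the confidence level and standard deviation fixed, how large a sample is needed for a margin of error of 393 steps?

Margin of error scales as 1/√n, so n₂ = n₁·(E₁/E₂)².
n₂ = 176 × (590/393)² = 176 × 2.254 = 396.70
Round up: n₂ = 397.

397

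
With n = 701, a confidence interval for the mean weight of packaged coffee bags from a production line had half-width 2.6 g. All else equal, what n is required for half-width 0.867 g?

Margin of error scales as 1/√n, so n₂ = n₁·(E₁/E₂)².
n₂ = 701 × (2.6/0.867)² = 701 × 8.993 = 6304.09
Round up: n₂ = 6305.

n = 6305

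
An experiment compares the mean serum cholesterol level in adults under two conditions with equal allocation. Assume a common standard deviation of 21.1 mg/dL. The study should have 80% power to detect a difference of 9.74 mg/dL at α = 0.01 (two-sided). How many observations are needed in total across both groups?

220 total

For two equal groups, n per group = 2·((z_{α/2} + z_β)·σ/δ)².
z_{α/2} = 2.576; z_β = 0.842 (power 80%).
n = 2 × (3.418 × 21.1 / 9.74)² = 2 × 54.83 = 109.66
Round up: n = 110 per group.
Total across both groups: 2 × 110 = 220.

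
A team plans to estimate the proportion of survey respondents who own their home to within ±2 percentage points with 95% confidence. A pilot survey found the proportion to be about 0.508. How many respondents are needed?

For a proportion with margin E = 0.02 at 95% confidence, z = 1.960.
n = p̂(1−p̂)(z/E)² = 0.508 × 0.492 × (1.960/0.02)² = 2400.39
Round up: n = 2401.

n = 2401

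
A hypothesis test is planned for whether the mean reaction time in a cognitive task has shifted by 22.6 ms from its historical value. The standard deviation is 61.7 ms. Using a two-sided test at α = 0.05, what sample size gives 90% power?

79

For a one-sample z-test, n = ((z_{α/2} + z_β)·σ/δ)².
z_{α/2} = 1.960 (two-sided α = 0.05); z_β = 1.282 (power 90% → β = 0.1).
n = (3.242 × 61.7 / 22.6)² = 78.34
Round up: n = 79.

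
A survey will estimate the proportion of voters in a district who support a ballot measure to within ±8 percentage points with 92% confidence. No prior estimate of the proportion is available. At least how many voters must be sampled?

For a proportion with margin E = 0.08 at 92% confidence, z = 1.751.
With no prior estimate, use p = 0.5, which maximizes p(1−p) at 0.25.
n = 0.25 × (z/E)² = 0.25 × (1.751/0.08)² = 119.77
Round up: n = 120.

120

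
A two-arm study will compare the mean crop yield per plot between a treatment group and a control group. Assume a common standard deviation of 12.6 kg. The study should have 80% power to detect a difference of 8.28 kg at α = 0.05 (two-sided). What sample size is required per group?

37 per group

For two equal groups, n per group = 2·((z_{α/2} + z_β)·σ/δ)².
z_{α/2} = 1.960; z_β = 0.842 (power 80%).
n = 2 × (2.802 × 12.6 / 8.28)² = 2 × 18.18 = 36.36
Round up: n = 37 per group.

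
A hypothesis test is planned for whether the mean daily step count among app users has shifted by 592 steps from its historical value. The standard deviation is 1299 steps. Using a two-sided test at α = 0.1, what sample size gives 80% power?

30

For a one-sample z-test, n = ((z_{α/2} + z_β)·σ/δ)².
z_{α/2} = 1.645 (two-sided α = 0.1); z_β = 0.842 (power 80% → β = 0.2).
n = (2.487 × 1299 / 592)² = 29.78
Round up: n = 30.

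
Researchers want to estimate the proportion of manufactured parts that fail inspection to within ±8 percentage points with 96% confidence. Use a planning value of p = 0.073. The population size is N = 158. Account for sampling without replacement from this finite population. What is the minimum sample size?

n = 35

For a proportion with margin E = 0.08 at 96% confidence, z = 2.054.
n = p̂(1−p̂)(z/E)² = 0.073 × 0.927 × (2.054/0.08)² = 44.61 — call this n₀.
Finite-population correction with N = 158: n = n₀ / (1 + (n₀−1)/N) = 44.61 / 1.276 = 34.96
Round up: n = 35.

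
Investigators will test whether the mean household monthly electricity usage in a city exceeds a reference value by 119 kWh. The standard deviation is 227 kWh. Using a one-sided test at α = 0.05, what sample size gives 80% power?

For a one-sample z-test, n = ((z_α + z_β)·σ/δ)².
z_α = 1.645 (one-sided α = 0.05); z_β = 0.842 (power 80% → β = 0.2).
n = (2.487 × 227 / 119)² = 22.51
Round up: n = 23.

n = 23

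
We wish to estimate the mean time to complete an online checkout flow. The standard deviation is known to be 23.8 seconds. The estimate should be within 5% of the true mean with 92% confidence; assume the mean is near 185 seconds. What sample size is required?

For a mean, the margin of error is E = z·σ/√n, so n = (zσ/E)².
At 92% confidence, z = 1.751.
E = 5% of 185 = 9.25 seconds.
n = (1.751 × 23.8 / 9.25)² = 20.30
Round up: n = 21.

21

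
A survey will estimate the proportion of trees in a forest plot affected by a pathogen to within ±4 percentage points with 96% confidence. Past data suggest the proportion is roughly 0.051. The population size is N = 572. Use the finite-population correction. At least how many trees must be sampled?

105

For a proportion with margin E = 0.04 at 96% confidence, z = 2.054.
n = p̂(1−p̂)(z/E)² = 0.051 × 0.949 × (2.054/0.04)² = 127.62 — call this n₀.
Finite-population correction with N = 572: n = n₀ / (1 + (n₀−1)/N) = 127.62 / 1.221 = 104.52
Round up: n = 105.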